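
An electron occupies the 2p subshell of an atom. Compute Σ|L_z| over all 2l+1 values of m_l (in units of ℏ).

For 2p, l = 1.
m_l ∈ {-1, 0, 1}.
Σ|m_l| = 2·1(1+1)/2 = 2.

Σ|L_z| = 2 ℏ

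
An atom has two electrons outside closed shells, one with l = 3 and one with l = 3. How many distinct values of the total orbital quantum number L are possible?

L runs from |3 − 3| = 0 to 3 + 3 = 6.
Allowed values: L = 0, 1, 2, 3, 4, 5, 6.
That is 7 values.

7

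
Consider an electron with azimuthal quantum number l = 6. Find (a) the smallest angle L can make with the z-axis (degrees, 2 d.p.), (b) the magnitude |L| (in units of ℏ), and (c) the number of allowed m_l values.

cos θ_min = 6/√42, so θ_min ≈ 22.21°.
|L| = ℏ√(6·7) = √42 ℏ ≈ 6.481ℏ.
There are 2l+1 = 13 values of m_l.

θ_min ≈ 22.21°; |L| = √42 ℏ ≈ 6.481ℏ; 13 values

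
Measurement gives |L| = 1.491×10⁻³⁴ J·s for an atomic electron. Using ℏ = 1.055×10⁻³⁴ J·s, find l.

|L|/ℏ = (1.491×10⁻³⁴)/(1.055×10⁻³⁴) ≈ 1.413.
(|L|/ℏ)² = l(l+1) ≈ 2.00 ⇒ l = 1.

l = 1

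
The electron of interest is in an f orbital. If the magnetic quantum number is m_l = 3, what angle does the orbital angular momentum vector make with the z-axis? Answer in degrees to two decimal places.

θ ≈ 30.00°

For an f orbital, l = 3.
|L| = √(l(l+1)) ℏ = 2√3 ℏ.
L_z = m_l ℏ = 3ℏ.
cos θ = L_z/|L| = 3/√12, so θ ≈ 30.00°.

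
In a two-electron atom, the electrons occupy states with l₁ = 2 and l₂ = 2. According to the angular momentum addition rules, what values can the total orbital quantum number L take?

L runs from |2 − 2| = 0 to 2 + 2 = 4.
So L can be 0, 1, 2, 3, 4.

L = 0, 1, 2, 3, 4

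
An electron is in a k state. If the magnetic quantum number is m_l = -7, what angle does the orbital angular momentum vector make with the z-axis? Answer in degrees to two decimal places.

θ ≈ 159.30°

For a k orbital, l = 7.
|L| = √(l(l+1)) ℏ = 2√14 ℏ.
L_z = m_l ℏ = −7ℏ.
cos θ = L_z/|L| = -7/√56, so θ ≈ 159.30°.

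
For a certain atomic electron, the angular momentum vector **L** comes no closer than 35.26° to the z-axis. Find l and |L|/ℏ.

l = 2, |L| = √6 ℏ ≈ 2.449ℏ

cos θ_min = l/√(l(l+1)) = √(l/(l+1)), so l/(l+1) = cos²(35.26°) = 0.6667.
Thus l = 0.6667/(1 − 0.6667) ≈ 2.
Then |L| = ℏ√(2·3) = √6 ℏ.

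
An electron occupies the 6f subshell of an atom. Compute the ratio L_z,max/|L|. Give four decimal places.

6f means n = 6, l = 3.
|L| = 2√3 ℏ ≈ 3.4641ℏ, while L_z,max = lℏ = 3ℏ.
L_z,max/|L| = 3/√12 = 0.8660.

L_z,max/|L| = 0.8660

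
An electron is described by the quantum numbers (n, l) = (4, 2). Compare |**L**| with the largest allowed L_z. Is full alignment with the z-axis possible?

|L| = √6 ℏ ≈ 2.4495ℏ, while L_z,max = lℏ = 2ℏ.
Since |L| > L_z,max, the vector can never point exactly along z; the closest it comes is θ_min = arccos(2/√6) ≈ 35.3°.

No: L_z,max = 2ℏ < |L| = √6 ℏ ≈ 2.449ℏ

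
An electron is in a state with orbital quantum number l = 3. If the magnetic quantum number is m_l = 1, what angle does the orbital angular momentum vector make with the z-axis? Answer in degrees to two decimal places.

|L| = ℏ√(l(l+1)) = 2√3 ℏ.
L_z = m_l ℏ = 1ℏ.
cos θ = L_z/|L| = 1/√12, so θ ≈ 73.22°.

θ ≈ 73.22°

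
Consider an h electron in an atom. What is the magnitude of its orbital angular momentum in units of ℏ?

|L| = √30 ℏ ≈ 5.477ℏ

H corresponds to l = 5.
|L| = ℏ√(l(l+1)) = ℏ√(5·6) = √30 ℏ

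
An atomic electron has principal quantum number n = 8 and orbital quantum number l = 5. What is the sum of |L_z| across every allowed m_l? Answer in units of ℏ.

The allowed m_l values are -5, -4, -3, -2, -1, 0, 1, 2, 3, 4, 5.
Σ|m_l| = 2·5(5+1)/2 = 30.

Σ|L_z| = 30 ℏ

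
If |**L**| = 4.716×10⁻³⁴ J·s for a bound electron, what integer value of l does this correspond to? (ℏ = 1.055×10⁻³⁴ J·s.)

In units of ℏ, |L| ≈ 4.470.
l(l+1) ≈ 4.470² ≈ 19.98, so l = 4.

l = 4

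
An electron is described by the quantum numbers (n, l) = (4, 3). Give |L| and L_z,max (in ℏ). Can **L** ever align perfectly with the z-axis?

No: L_z,max = 3ℏ < |L| = 2√3 ℏ ≈ 3.464ℏ

|L| = 2√3 ℏ ≈ 3.4641ℏ, while L_z,max = lℏ = 3ℏ.
Since |L| > L_z,max, the vector can never point exactly along z; the closest it comes is θ_min = arccos(3/√12) ≈ 30.0°.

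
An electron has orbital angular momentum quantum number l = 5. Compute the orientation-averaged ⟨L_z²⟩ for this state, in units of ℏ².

⟨L_z²⟩ = 10 ℏ²

m_l runs from −5 to 5, i.e. {-5, -4, -3, -2, -1, 0, 1, 2, 3, 4, 5}.
⟨L_z²⟩ = ℏ²·l(l+1)/3 = 10ℏ².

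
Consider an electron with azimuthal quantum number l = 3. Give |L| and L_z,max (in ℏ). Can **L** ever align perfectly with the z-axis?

No: L_z,max = 3ℏ < |L| = 2√3 ℏ ≈ 3.464ℏ

|L| = 2√3 ℏ ≈ 3.4641ℏ, while L_z,max = lℏ = 3ℏ.
Since |L| > L_z,max, the vector can never point exactly along z; the closest it comes is θ_min = arccos(3/√12) ≈ 30.0°.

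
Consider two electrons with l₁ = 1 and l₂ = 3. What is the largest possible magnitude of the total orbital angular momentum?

Angular momentum addition gives L = |l₁ − l₂|, …, l₁ + l₂.
Allowed values: L = 2, 3, 4.
The largest magnitude corresponds to L = 4: |L_tot| = ℏ√(4·5) = 2√5 ℏ.

|L_tot|_max = 2√5 ℏ ≈ 4.472ℏ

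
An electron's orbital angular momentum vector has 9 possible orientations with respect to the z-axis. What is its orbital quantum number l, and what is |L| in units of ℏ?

Since there are 2l+1 = 9 values of m_l, l = 4.
Then |L| = √(l(l+1)) ℏ = 2√5 ℏ.

l = 4, |L| = 2√5 ℏ ≈ 4.472ℏ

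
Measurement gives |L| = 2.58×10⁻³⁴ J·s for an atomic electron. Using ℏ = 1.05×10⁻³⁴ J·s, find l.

Dividing by ℏ: |L|/ℏ ≈ 2.457.
(|L|/ℏ)² = l(l+1) ≈ 6.04 ⇒ l = 2.

l = 2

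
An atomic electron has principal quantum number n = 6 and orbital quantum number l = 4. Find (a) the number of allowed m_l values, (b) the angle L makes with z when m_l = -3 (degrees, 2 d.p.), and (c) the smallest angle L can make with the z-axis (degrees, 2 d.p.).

9 values; θ(m_l=-3) ≈ 132.13°; θ_min ≈ 26.57°

There are 2l+1 = 9 values of m_l.
For m_l = -3: cos θ = -3/√20, θ ≈ 132.13°.
cos θ_min = 4/√20, so θ_min ≈ 26.57°.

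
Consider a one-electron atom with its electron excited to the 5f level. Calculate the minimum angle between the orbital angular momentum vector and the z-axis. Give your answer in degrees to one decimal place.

θ_min ≈ 30.0°

The 5f level has l = 3.
|L| = ℏ√(l(l+1)) = 2√3 ℏ.
The smallest angle corresponds to the largest L_z, i.e. m_l = l = 3, giving L_z = 3ℏ.
cos θ_min = 3/√12, so θ_min ≈ 30.0°.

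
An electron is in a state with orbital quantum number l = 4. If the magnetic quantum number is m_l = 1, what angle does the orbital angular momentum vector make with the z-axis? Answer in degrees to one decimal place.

|L| = ℏ√(l(l+1)) = 2√5 ℏ.
L_z = m_l ℏ = 1ℏ.
cos θ = L_z/|L| = 1/√20, so θ ≈ 77.1°.

θ ≈ 77.1°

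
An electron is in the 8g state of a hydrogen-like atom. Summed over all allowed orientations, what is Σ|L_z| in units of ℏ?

For 8g, l = 4.
The allowed m_l values are -4, -3, -2, -1, 0, 1, 2, 3, 4.
Σ|m_l| = 2(1+2+…+4) = 20.

Σ|L_z| = 20 ℏ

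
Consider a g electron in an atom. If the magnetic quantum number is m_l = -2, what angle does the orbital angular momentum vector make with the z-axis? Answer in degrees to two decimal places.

θ ≈ 116.57°

For a g orbital, l = 4.
|L|² = l(l+1)ℏ² = 20ℏ², so |L| = 2√5 ℏ.
L_z = m_l ℏ = −2ℏ.
cos θ = L_z/|L| = -2/√20, so θ ≈ 116.57°.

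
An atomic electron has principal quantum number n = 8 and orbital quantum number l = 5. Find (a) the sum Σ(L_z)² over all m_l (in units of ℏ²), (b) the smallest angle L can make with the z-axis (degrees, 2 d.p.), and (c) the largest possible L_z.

Σ m_l² = 110, so Σ(L_z)² = 110 ℏ².
cos θ_min = 5/√30, so θ_min ≈ 24.09°.
L_z,max = lℏ = 5ℏ.

Σ(L_z)² = 110 ℏ²; θ_min ≈ 24.09°; L_z,max = 5ℏ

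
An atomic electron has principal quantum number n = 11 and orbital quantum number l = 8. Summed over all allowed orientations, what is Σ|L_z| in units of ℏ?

Σ|L_z| = 72 ℏ

m_l runs from −8 to 8, i.e. {-8, -7, -6, -5, -4, -3, -2, -1, 0, 1, 2, 3, 4, 5, 6, 7, 8}.
Σ|m_l| = 2(1+2+…+8) = 72.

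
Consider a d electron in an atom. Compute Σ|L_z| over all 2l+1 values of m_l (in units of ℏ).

Σ|L_z| = 6 ℏ

D corresponds to l = 2.
The allowed m_l values are -2, -1, 0, 1, 2.
Σ|m_l| = 2·2(2+1)/2 = 6.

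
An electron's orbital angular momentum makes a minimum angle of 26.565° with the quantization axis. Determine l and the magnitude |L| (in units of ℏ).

l = 4, |L| = 2√5 ℏ ≈ 4.472ℏ

At minimum angle, m_l = l, so cos θ = l/√(l(l+1)); cos²θ = l/(l+1) = 0.8000.
l = cos²θ/sin²θ ≈ 4.
Then |L| = ℏ√(4·5) = 2√5 ℏ.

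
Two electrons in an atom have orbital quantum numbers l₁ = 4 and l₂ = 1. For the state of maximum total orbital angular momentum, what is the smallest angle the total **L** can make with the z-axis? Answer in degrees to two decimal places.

By the triangle rule, |l₁ − l₂| ≤ L ≤ l₁ + l₂.
L ∈ {3, 4, 5}.
The maximum is L = 5, with |L_tot| = ℏ√(5·6) = √30 ℏ.
The minimum angle with z is arccos(5/√30) ≈ 24.09°.

θ_min ≈ 24.09°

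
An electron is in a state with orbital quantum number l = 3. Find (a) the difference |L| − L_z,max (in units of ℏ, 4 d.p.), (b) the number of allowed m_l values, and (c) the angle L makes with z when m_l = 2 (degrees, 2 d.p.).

|L|−L_z,max ≈ 0.4641ℏ; 7 values; θ(m_l=2) ≈ 54.74°

|L| − L_z,max = (2√3 − 3)ℏ ≈ 0.4641ℏ.
There are 2l+1 = 7 values of m_l.
For m_l = 2: cos θ = 2/√12, θ ≈ 54.74°.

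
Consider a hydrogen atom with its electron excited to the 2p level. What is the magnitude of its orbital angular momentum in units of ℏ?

The 2p level has l = 1.
|L| = ℏ√(l(l+1)) = ℏ√(1·2) = √2 ℏ

|L| = √2 ℏ ≈ 1.414ℏ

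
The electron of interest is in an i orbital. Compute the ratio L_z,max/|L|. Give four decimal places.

An i state has l = 6.
|L| = √42 ℏ ≈ 6.4807ℏ, while L_z,max = lℏ = 6ℏ.
L_z,max/|L| = 6/√42 = 0.9258.

L_z,max/|L| = 0.9258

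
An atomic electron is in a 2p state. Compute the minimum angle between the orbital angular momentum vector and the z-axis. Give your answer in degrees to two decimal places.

θ_min ≈ 45.00°

For 2p, l = 1.
|L| = ℏ√(l(l+1)) = √2 ℏ.
The smallest angle corresponds to the largest L_z, i.e. m_l = l = 1, giving L_z = 1ℏ.
cos θ_min = 1/√2, so θ_min ≈ 45.00°.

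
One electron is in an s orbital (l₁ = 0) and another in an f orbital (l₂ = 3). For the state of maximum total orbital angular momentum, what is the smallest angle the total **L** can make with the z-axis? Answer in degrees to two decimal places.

θ_min ≈ 30.00°

By the triangle rule, |l₁ − l₂| ≤ L ≤ l₁ + l₂.
L ∈ {3}.
The maximum is L = 3, with |L_tot| = ℏ√(3·4) = 2√3 ℏ.
The minimum angle with z is arccos(3/√12) ≈ 30.00°.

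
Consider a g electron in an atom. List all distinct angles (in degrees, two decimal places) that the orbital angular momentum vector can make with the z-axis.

θ ∈ {26.57°, 47.87°, 63.43°, 77.08°, 90.00°, 102.92°, 116.57°, 132.13°, 153.43°}

For a g orbital, l = 4.
|L| = ℏ√(l(l+1)) = 2√5 ℏ.
cos θ = m_l/√20 for each m_l ∈ {-4, -3, -2, -1, 0, 1, 2, 3, 4}.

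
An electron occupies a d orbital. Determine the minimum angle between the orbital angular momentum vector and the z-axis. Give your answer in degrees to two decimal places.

For a d orbital, l = 2.
|L| = √(l(l+1)) ℏ = √6 ℏ.
The smallest angle corresponds to the largest L_z, i.e. m_l = l = 2, giving L_z = 2ℏ.
cos θ_min = 2/√6, so θ_min ≈ 35.26°.

θ_min ≈ 35.26°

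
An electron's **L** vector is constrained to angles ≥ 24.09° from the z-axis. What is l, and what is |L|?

l = 5, |L| = √30 ℏ ≈ 5.477ℏ

At minimum angle, m_l = l, so cos θ = l/√(l(l+1)); cos²θ = l/(l+1) = 0.8334.
Thus l = 0.8334/(1 − 0.8334) ≈ 5.
Then |L| = ℏ√(5·6) = √30 ℏ.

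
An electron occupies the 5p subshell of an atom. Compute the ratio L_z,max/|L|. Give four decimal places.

The 5p subshell has l = 1.
|L| = √2 ℏ ≈ 1.4142ℏ, while L_z,max = lℏ = 1ℏ.
L_z,max/|L| = 1/√2 = 0.7071.

L_z,max/|L| = 0.7071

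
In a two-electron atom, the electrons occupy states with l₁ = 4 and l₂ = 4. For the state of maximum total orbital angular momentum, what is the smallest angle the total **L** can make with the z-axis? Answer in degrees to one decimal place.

L runs from |4 − 4| = 0 to 4 + 4 = 8.
So L can be 0, 1, 2, 3, 4, 5, 6, 7, 8.
The maximum is L = 8, with |L_tot| = ℏ√(8·9) = 6√2 ℏ.
The minimum angle with z is arccos(8/√72) ≈ 19.5°.

θ_min ≈ 19.5°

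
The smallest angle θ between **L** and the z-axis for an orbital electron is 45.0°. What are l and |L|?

At minimum angle, m_l = l, so cos θ = l/√(l(l+1)); cos²θ = l/(l+1) = 0.5000.
l = cos²θ/sin²θ ≈ 1.
Then |L| = ℏ√(1·2) = √2 ℏ.

l = 1, |L| = √2 ℏ ≈ 1.414ℏ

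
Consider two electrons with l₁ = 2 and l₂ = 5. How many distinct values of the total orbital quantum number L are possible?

Angular momentum addition gives L = |l₁ − l₂|, …, l₁ + l₂.
Allowed values: L = 3, 4, 5, 6, 7.
That is 5 values.

5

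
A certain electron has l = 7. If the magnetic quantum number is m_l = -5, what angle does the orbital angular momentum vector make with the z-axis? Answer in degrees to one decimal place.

θ ≈ 131.9°

|L| = √(l(l+1)) ℏ = 2√14 ℏ.
L_z = m_l ℏ = −5ℏ.
cos θ = L_z/|L| = -5/√56, so θ ≈ 131.9°.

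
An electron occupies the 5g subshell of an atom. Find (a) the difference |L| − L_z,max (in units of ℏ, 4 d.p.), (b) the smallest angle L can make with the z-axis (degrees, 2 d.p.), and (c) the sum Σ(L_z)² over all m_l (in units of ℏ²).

|L|−L_z,max ≈ 0.4721ℏ; θ_min ≈ 26.57°; Σ(L_z)² = 60 ℏ²

The 5g subshell has l = 4.
|L| − L_z,max = (2√5 − 4)ℏ ≈ 0.4721ℏ.
cos θ_min = 4/√20, so θ_min ≈ 26.57°.
Σ m_l² = 60, so Σ(L_z)² = 60 ℏ².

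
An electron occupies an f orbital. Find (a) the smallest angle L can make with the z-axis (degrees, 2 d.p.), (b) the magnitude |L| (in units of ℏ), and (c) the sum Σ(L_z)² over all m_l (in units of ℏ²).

An f state has l = 3.
cos θ_min = 3/√12, so θ_min ≈ 30.00°.
|L| = ℏ√(3·4) = 2√3 ℏ ≈ 3.464ℏ.
Σ m_l² = 28, so Σ(L_z)² = 28 ℏ².

θ_min ≈ 30.00°; |L| = 2√3 ℏ ≈ 3.464ℏ; Σ(L_z)² = 28 ℏ²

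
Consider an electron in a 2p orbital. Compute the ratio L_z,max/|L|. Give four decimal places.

L_z,max/|L| = 0.7071

2p means n = 2, l = 1.
|L| = √2 ℏ ≈ 1.4142ℏ, while L_z,max = lℏ = 1ℏ.
L_z,max/|L| = 1/√2 = 0.7071.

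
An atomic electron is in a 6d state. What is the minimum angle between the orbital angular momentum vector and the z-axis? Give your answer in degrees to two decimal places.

For 6d, l = 2.
|L| = √(l(l+1)) ℏ = √6 ℏ.
The smallest angle corresponds to the largest L_z, i.e. m_l = l = 2, giving L_z = 2ℏ.
cos θ_min = 2/√6, so θ_min ≈ 35.26°.

θ_min ≈ 35.26°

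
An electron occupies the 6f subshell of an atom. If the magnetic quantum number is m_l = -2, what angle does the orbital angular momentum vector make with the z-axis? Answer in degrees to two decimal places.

The 6f subshell has l = 3.
|L| = √(l(l+1)) ℏ = 2√3 ℏ.
L_z = m_l ℏ = −2ℏ.
cos θ = L_z/|L| = -2/√12, so θ ≈ 125.26°.

θ ≈ 125.26°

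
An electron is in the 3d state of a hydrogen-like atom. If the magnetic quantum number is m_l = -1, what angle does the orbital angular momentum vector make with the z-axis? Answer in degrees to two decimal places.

θ ≈ 114.09°

The 3d subshell has l = 2.
|L|² = l(l+1)ℏ² = 6ℏ², so |L| = √6 ℏ.
L_z = m_l ℏ = −1ℏ.
cos θ = L_z/|L| = -1/√6, so θ ≈ 114.09°.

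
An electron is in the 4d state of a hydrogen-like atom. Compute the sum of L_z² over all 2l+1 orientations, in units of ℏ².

4d means n = 4, l = 2.
m_l runs from −2 to 2, i.e. {-2, -1, 0, 1, 2}.
Σ m_l² = l(l+1)(2l+1)/3 = 2·3·5/3 = 10.

Σ(L_z)² = 10 ℏ²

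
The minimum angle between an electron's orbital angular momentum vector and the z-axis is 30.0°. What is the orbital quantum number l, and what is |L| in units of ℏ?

cos²θ_min = l/(l+1) = 0.7500.
Thus l = 0.7500/(1 − 0.7500) ≈ 3.
Then |L| = ℏ√(3·4) = 2√3 ℏ.

l = 3, |L| = 2√3 ℏ ≈ 3.464ℏ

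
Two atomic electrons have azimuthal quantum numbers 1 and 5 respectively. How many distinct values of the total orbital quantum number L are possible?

Angular momentum addition gives L = |l₁ − l₂|, …, l₁ + l₂.
Allowed values: L = 4, 5, 6.
That is 3 values.

3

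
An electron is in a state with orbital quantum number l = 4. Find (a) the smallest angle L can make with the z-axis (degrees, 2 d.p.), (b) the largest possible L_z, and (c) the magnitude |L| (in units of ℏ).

cos θ_min = 4/√20, so θ_min ≈ 26.57°.
L_z,max = lℏ = 4ℏ.
|L| = ℏ√(4·5) = 2√5 ℏ ≈ 4.472ℏ.

θ_min ≈ 26.57°; L_z,max = 4ℏ; |L| = 2√5 ℏ ≈ 4.472ℏ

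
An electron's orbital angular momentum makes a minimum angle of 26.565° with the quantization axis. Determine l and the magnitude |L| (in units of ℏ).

l = 4, |L| = 2√5 ℏ ≈ 4.472ℏ

cos θ_min = l/√(l(l+1)) = √(l/(l+1)), so l/(l+1) = cos²(26.565°) = 0.8000.
l = cos²θ/sin²θ ≈ 4.
Then |L| = ℏ√(4·5) = 2√5 ℏ.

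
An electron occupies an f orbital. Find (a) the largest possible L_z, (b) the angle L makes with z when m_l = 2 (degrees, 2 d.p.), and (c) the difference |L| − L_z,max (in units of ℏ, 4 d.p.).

F corresponds to l = 3.
L_z,max = lℏ = 3ℏ.
For m_l = 2: cos θ = 2/√12, θ ≈ 54.74°.
|L| − L_z,max = (2√3 − 3)ℏ ≈ 0.4641ℏ.

L_z,max = 3ℏ; θ(m_l=2) ≈ 54.74°; |L|−L_z,max ≈ 0.4641ℏ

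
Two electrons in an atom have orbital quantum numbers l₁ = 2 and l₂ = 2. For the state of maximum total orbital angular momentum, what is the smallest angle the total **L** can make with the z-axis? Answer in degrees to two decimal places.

θ_min ≈ 26.57°

By the triangle rule, |l₁ − l₂| ≤ L ≤ l₁ + l₂.
L ∈ {0, 1, 2, 3, 4}.
The maximum is L = 4, with |L_tot| = ℏ√(4·5) = 2√5 ℏ.
The minimum angle with z is arccos(4/√20) ≈ 26.57°.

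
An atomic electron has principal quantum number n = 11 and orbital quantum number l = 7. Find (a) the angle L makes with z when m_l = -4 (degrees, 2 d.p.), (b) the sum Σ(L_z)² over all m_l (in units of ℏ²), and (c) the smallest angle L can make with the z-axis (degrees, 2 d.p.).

θ(m_l=-4) ≈ 122.31°; Σ(L_z)² = 280 ℏ²; θ_min ≈ 20.70°

For m_l = -4: cos θ = -4/√56, θ ≈ 122.31°.
Σ m_l² = 280, so Σ(L_z)² = 280 ℏ².
cos θ_min = 7/√56, so θ_min ≈ 20.70°.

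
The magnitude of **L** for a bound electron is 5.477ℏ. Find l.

l = 5

(|L|/ℏ)² = l(l+1) = 30.
The positive root is l = 5.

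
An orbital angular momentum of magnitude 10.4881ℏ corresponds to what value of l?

Since |L|² = l(l+1)ℏ², l(l+1) = 110.
The positive root is l = 10.

l = 10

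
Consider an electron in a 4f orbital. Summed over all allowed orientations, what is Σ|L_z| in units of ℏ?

Σ|L_z| = 12 ℏ

For 4f, l = 3.
m_l runs from −3 to 3, i.e. {-3, -2, -1, 0, 1, 2, 3}.
Σ|m_l| = l(l+1) = 12.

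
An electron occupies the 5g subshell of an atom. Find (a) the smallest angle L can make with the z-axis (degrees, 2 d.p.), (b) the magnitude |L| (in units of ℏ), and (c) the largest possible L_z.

5g means n = 5, l = 4.
cos θ_min = 4/√20, so θ_min ≈ 26.57°.
|L| = ℏ√(4·5) = 2√5 ℏ ≈ 4.472ℏ.
L_z,max = lℏ = 4ℏ.

θ_min ≈ 26.57°; |L| = 2√5 ℏ ≈ 4.472ℏ; L_z,max = 4ℏ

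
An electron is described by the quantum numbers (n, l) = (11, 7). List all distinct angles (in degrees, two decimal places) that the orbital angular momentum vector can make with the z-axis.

|L| = ℏ√(l(l+1)) = 2√14 ℏ.
cos θ = m_l/√56 for each m_l ∈ {-7, -6, -5, -4, -3, -2, -1, 0, 1, 2, 3, 4, 5, 6, 7}.

θ ∈ {20.70°, 36.70°, 48.08°, 57.69°, 66.37°, 74.50°, 82.32°, 90.00°, 97.68°, 105.50°, 113.63°, 122.31°, 131.92°, 143.30°, 159.30°}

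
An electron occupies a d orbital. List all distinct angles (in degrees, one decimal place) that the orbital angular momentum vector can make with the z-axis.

For a d orbital, l = 2.
|L|² = l(l+1)ℏ² = 6ℏ², so |L| = √6 ℏ.
cos θ = m_l/√6 for each m_l ∈ {-2, -1, 0, 1, 2}.

θ ∈ {35.3°, 65.9°, 90.0°, 114.1°, 144.7°}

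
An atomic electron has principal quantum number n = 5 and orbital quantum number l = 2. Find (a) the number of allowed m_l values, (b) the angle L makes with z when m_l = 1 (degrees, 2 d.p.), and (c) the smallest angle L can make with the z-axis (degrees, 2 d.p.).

5 values; θ(m_l=1) ≈ 65.91°; θ_min ≈ 35.26°

There are 2l+1 = 5 values of m_l.
For m_l = 1: cos θ = 1/√6, θ ≈ 65.91°.
cos θ_min = 2/√6, so θ_min ≈ 35.26°.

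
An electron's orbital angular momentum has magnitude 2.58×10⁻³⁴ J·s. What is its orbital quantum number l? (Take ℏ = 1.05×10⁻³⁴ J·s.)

In units of ℏ, |L| ≈ 2.457.
l(l+1) ≈ 2.457² ≈ 6.04, so l = 2.

l = 2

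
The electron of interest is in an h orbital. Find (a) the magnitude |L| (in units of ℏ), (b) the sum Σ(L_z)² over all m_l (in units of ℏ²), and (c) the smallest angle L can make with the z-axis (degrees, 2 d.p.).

|L| = √30 ℏ ≈ 5.477ℏ; Σ(L_z)² = 110 ℏ²; θ_min ≈ 24.09°

An h state has l = 5.
|L| = ℏ√(5·6) = √30 ℏ ≈ 5.477ℏ.
Σ m_l² = 110, so Σ(L_z)² = 110 ℏ².
cos θ_min = 5/√30, so θ_min ≈ 24.09°.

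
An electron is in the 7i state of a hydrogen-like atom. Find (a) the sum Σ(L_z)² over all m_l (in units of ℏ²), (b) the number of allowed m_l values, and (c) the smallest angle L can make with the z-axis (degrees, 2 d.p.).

For 7i, l = 6.
Σ m_l² = 182, so Σ(L_z)² = 182 ℏ².
There are 2l+1 = 13 values of m_l.
cos θ_min = 6/√42, so θ_min ≈ 22.21°.

Σ(L_z)² = 182 ℏ²; 13 values; θ_min ≈ 22.21°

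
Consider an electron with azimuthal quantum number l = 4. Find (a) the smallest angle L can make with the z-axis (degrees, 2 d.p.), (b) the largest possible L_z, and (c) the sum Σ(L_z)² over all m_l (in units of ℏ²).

cos θ_min = 4/√20, so θ_min ≈ 26.57°.
L_z,max = lℏ = 4ℏ.
Σ m_l² = 60, so Σ(L_z)² = 60 ℏ².

θ_min ≈ 26.57°; L_z,max = 4ℏ; Σ(L_z)² = 60 ℏ²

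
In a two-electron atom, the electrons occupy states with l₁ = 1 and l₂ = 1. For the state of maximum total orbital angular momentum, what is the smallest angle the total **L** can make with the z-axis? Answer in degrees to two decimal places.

θ_min ≈ 35.26°

By the triangle rule, |l₁ − l₂| ≤ L ≤ l₁ + l₂.
Allowed values: L = 0, 1, 2.
The maximum is L = 2, with |L_tot| = ℏ√(2·3) = √6 ℏ.
The minimum angle with z is arccos(2/√6) ≈ 35.26°.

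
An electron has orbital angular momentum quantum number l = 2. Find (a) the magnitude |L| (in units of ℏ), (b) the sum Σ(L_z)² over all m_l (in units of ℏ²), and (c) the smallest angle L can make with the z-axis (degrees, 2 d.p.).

|L| = ℏ√(2·3) = √6 ℏ ≈ 2.449ℏ.
Σ m_l² = 10, so Σ(L_z)² = 10 ℏ².
cos θ_min = 2/√6, so θ_min ≈ 35.26°.

|L| = √6 ℏ ≈ 2.449ℏ; Σ(L_z)² = 10 ℏ²; θ_min ≈ 35.26°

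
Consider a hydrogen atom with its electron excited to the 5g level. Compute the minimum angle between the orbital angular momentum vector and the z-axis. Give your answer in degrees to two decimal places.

θ_min ≈ 26.57°

The 5g level has l = 4.
|L| = √(l(l+1)) ℏ = 2√5 ℏ.
The smallest angle corresponds to the largest L_z, i.e. m_l = l = 4, giving L_z = 4ℏ.
cos θ_min = 4/√20, so θ_min ≈ 26.57°.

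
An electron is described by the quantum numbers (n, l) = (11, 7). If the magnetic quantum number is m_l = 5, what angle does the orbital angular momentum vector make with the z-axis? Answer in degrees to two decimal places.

|L|² = l(l+1)ℏ² = 56ℏ², so |L| = 2√14 ℏ.
L_z = m_l ℏ = 5ℏ.
cos θ = L_z/|L| = 5/√56, so θ ≈ 48.08°.

θ ≈ 48.08°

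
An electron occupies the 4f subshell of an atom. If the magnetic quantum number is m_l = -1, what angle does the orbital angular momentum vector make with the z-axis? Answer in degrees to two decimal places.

The 4f subshell has l = 3.
|L| = √(l(l+1)) ℏ = 2√3 ℏ.
L_z = m_l ℏ = −1ℏ.
cos θ = L_z/|L| = -1/√12, so θ ≈ 106.78°.

θ ≈ 106.78°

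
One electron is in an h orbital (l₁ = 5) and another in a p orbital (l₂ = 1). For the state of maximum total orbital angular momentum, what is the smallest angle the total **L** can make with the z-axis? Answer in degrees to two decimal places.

By the triangle rule, |l₁ − l₂| ≤ L ≤ l₁ + l₂.
Allowed values: L = 4, 5, 6.
The maximum is L = 6, with |L_tot| = ℏ√(6·7) = √42 ℏ.
The minimum angle with z is arccos(6/√42) ≈ 22.21°.

θ_min ≈ 22.21°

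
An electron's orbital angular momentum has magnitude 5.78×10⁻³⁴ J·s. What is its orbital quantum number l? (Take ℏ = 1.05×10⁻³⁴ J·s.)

l = 5

|L|/ℏ = (5.78×10⁻³⁴)/(1.05×10⁻³⁴) ≈ 5.505.
Set l(l+1) = 30.30; the integer solution is l = 5.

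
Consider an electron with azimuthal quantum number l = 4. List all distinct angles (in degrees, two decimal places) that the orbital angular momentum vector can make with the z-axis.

|L| = √(l(l+1)) ℏ = 2√5 ℏ.
cos θ = m_l/√20 for each m_l ∈ {-4, -3, -2, -1, 0, 1, 2, 3, 4}.

θ ∈ {26.57°, 47.87°, 63.43°, 77.08°, 90.00°, 102.92°, 116.57°, 132.13°, 153.43°}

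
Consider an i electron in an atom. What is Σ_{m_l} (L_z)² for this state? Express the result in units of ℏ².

For an i orbital, l = 6.
m_l runs from −6 to 6, i.e. {-6, -5, -4, -3, -2, -1, 0, 1, 2, 3, 4, 5, 6}.
Σ m_l² = l(l+1)(2l+1)/3 = 6·7·13/3 = 182.

Σ(L_z)² = 182 ℏ²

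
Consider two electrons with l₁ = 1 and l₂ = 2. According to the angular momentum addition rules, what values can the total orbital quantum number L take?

L = 1, 2, 3

L runs from |1 − 2| = 1 to 1 + 2 = 3.
Allowed values: L = 1, 2, 3.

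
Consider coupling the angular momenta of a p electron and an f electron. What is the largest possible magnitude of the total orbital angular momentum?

|L_tot|_max = 2√5 ℏ ≈ 4.472ℏ

By the triangle rule, |l₁ − l₂| ≤ L ≤ l₁ + l₂.
So L can be 2, 3, 4.
The largest magnitude corresponds to L = 4: |L_tot| = ℏ√(4·5) = 2√5 ℏ.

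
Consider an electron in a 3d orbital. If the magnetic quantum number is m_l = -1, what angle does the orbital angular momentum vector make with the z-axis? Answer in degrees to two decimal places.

3d means n = 3, l = 2.
|L| = √(l(l+1)) ℏ = √6 ℏ.
L_z = m_l ℏ = −1ℏ.
cos θ = L_z/|L| = -1/√6, so θ ≈ 114.09°.

θ ≈ 114.09°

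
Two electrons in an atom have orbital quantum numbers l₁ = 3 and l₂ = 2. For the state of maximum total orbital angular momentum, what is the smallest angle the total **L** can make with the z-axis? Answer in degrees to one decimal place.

The total orbital quantum number L ranges from |l₁ − l₂| to l₁ + l₂ in integer steps.
L ∈ {1, 2, 3, 4, 5}.
The maximum is L = 5, with |L_tot| = ℏ√(5·6) = √30 ℏ.
The minimum angle with z is arccos(5/√30) ≈ 24.1°.

θ_min ≈ 24.1°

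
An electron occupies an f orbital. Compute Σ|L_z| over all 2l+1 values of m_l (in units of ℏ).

An f state has l = 3.
The allowed m_l values are -3, -2, -1, 0, 1, 2, 3.
Σ|m_l| = 2·3(3+1)/2 = 12.

Σ|L_z| = 12 ℏ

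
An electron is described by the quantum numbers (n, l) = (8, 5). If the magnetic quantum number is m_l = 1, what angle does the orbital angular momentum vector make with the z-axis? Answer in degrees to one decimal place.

|L| = √(l(l+1)) ℏ = √30 ℏ.
L_z = m_l ℏ = 1ℏ.
cos θ = L_z/|L| = 1/√30, so θ ≈ 79.5°.

θ ≈ 79.5°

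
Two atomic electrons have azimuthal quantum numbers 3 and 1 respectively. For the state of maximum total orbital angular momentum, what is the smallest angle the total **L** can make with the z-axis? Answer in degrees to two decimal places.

The total orbital quantum number L ranges from |l₁ − l₂| to l₁ + l₂ in integer steps.
So L can be 2, 3, 4.
The maximum is L = 4, with |L_tot| = ℏ√(4·5) = 2√5 ℏ.
The minimum angle with z is arccos(4/√20) ≈ 26.57°.

θ_min ≈ 26.57°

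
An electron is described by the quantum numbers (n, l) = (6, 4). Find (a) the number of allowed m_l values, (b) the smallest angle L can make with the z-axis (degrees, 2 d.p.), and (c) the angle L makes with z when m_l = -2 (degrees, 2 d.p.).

9 values; θ_min ≈ 26.57°; θ(m_l=-2) ≈ 116.57°

There are 2l+1 = 9 values of m_l.
cos θ_min = 4/√20, so θ_min ≈ 26.57°.
For m_l = -2: cos θ = -2/√20, θ ≈ 116.57°.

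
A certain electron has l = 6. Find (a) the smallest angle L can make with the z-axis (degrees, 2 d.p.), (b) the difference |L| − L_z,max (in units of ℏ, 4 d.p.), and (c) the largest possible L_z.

cos θ_min = 6/√42, so θ_min ≈ 22.21°.
|L| − L_z,max = (√42 − 6)ℏ ≈ 0.4807ℏ.
L_z,max = lℏ = 6ℏ.

θ_min ≈ 22.21°; |L|−L_z,max ≈ 0.4807ℏ; L_z,max = 6ℏ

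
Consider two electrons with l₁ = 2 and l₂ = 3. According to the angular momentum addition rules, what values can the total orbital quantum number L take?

L = 1, 2, 3, 4, 5

Angular momentum addition gives L = |l₁ − l₂|, …, l₁ + l₂.
Allowed values: L = 1, 2, 3, 4, 5.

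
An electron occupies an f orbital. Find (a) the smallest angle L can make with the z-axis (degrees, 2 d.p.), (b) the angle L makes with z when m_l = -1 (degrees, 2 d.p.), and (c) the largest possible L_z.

An f state has l = 3.
cos θ_min = 3/√12, so θ_min ≈ 30.00°.
For m_l = -1: cos θ = -1/√12, θ ≈ 106.78°.
L_z,max = lℏ = 3ℏ.

θ_min ≈ 30.00°; θ(m_l=-1) ≈ 106.78°; L_z,max = 3ℏ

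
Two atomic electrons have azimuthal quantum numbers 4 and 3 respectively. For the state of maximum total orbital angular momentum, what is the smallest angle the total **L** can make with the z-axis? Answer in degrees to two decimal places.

θ_min ≈ 20.70°

Angular momentum addition gives L = |l₁ − l₂|, …, l₁ + l₂.
So L can be 1, 2, 3, 4, 5, 6, 7.
The maximum is L = 7, with |L_tot| = ℏ√(7·8) = 2√14 ℏ.
The minimum angle with z is arccos(7/√56) ≈ 20.70°.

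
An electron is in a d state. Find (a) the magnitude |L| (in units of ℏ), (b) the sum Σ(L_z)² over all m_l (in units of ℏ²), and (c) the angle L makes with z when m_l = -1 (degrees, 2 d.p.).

The letter d corresponds to l = 2.
|L| = ℏ√(2·3) = √6 ℏ ≈ 2.449ℏ.
Σ m_l² = 10, so Σ(L_z)² = 10 ℏ².
For m_l = -1: cos θ = -1/√6, θ ≈ 114.09°.

|L| = √6 ℏ ≈ 2.449ℏ; Σ(L_z)² = 10 ℏ²; θ(m_l=-1) ≈ 114.09°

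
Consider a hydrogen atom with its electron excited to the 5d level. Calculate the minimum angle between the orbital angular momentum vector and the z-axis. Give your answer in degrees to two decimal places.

The 5d level has l = 2.
|L|² = l(l+1)ℏ² = 6ℏ², so |L| = √6 ℏ.
The smallest angle corresponds to the largest L_z, i.e. m_l = l = 2, giving L_z = 2ℏ.
cos θ_min = 2/√6, so θ_min ≈ 35.26°.

θ_min ≈ 35.26°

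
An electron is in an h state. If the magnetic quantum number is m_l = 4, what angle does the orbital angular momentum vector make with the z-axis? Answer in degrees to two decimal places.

θ ≈ 43.09°

An h state has l = 5.
|L| = ℏ√(l(l+1)) = √30 ℏ.
L_z = m_l ℏ = 4ℏ.
cos θ = L_z/|L| = 4/√30, so θ ≈ 43.09°.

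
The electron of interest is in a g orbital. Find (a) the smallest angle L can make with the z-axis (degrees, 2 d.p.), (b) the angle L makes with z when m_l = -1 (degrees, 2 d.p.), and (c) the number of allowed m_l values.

A g state has l = 4.
cos θ_min = 4/√20, so θ_min ≈ 26.57°.
For m_l = -1: cos θ = -1/√20, θ ≈ 102.92°.
There are 2l+1 = 9 values of m_l.

θ_min ≈ 26.57°; θ(m_l=-1) ≈ 102.92°; 9 values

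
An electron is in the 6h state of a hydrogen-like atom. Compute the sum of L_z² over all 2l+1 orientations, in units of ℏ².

6h means n = 6, l = 5.
The allowed m_l values are -5, -4, -3, -2, -1, 0, 1, 2, 3, 4, 5.
Summing m² from −5 to 5: Σ m_l² = 110.

Σ(L_z)² = 110 ℏ²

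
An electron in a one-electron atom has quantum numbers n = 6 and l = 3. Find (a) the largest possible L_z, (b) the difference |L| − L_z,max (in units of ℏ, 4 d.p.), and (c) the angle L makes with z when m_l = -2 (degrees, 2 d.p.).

L_z,max = lℏ = 3ℏ.
|L| − L_z,max = (2√3 − 3)ℏ ≈ 0.4641ℏ.
For m_l = -2: cos θ = -2/√12, θ ≈ 125.26°.

L_z,max = 3ℏ; |L|−L_z,max ≈ 0.4641ℏ; θ(m_l=-2) ≈ 125.26°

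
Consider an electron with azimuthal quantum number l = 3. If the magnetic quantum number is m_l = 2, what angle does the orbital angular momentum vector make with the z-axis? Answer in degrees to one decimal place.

|L| = ℏ√(l(l+1)) = 2√3 ℏ.
L_z = m_l ℏ = 2ℏ.
cos θ = L_z/|L| = 2/√12, so θ ≈ 54.7°.

θ ≈ 54.7°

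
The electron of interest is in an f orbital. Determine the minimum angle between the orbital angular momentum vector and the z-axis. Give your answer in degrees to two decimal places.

θ_min ≈ 30.00°

An f state has l = 3.
|L| = √(l(l+1)) ℏ = 2√3 ℏ.
The smallest angle corresponds to the largest L_z, i.e. m_l = l = 3, giving L_z = 3ℏ.
cos θ_min = 3/√12, so θ_min ≈ 30.00°.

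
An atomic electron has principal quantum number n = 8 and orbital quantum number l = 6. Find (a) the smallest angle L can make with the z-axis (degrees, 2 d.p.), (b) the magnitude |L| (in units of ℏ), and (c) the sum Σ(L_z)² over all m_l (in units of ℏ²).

θ_min ≈ 22.21°; |L| = √42 ℏ ≈ 6.481ℏ; Σ(L_z)² = 182 ℏ²

cos θ_min = 6/√42, so θ_min ≈ 22.21°.
|L| = ℏ√(6·7) = √42 ℏ ≈ 6.481ℏ.
Σ m_l² = 182, so Σ(L_z)² = 182 ℏ².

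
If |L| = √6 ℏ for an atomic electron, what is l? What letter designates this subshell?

l = 2 (d orbital)

|L| = ℏ√(l(l+1)), so l(l+1) = 6.
Solving: l = 2.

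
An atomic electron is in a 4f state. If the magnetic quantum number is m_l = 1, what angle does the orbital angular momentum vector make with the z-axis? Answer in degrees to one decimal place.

The 4f subshell has l = 3.
|L|² = l(l+1)ℏ² = 12ℏ², so |L| = 2√3 ℏ.
L_z = m_l ℏ = 1ℏ.
cos θ = L_z/|L| = 1/√12, so θ ≈ 73.2°.

θ ≈ 73.2°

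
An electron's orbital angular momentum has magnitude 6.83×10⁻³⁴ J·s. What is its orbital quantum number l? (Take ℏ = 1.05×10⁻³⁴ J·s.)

l = 6

In units of ℏ, |L| ≈ 6.505.
l(l+1) ≈ 6.505² ≈ 42.31, so l = 6.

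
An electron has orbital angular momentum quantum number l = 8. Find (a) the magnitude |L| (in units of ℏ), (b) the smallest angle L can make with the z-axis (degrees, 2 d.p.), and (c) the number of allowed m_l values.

|L| = ℏ√(8·9) = 6√2 ℏ ≈ 8.485ℏ.
cos θ_min = 8/√72, so θ_min ≈ 19.47°.
There are 2l+1 = 17 values of m_l.

|L| = 6√2 ℏ ≈ 8.485ℏ; θ_min ≈ 19.47°; 17 values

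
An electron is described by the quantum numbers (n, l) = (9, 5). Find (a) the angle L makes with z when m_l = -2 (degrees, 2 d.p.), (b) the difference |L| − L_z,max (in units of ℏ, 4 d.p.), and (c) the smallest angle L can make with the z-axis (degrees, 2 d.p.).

For m_l = -2: cos θ = -2/√30, θ ≈ 111.42°.
|L| − L_z,max = (√30 − 5)ℏ ≈ 0.4772ℏ.
cos θ_min = 5/√30, so θ_min ≈ 24.09°.

θ(m_l=-2) ≈ 111.42°; |L|−L_z,max ≈ 0.4772ℏ; θ_min ≈ 24.09°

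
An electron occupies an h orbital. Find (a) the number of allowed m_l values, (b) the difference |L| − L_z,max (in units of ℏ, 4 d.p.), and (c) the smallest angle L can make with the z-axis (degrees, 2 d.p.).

11 values; |L|−L_z,max ≈ 0.4772ℏ; θ_min ≈ 24.09°

An h state has l = 5.
There are 2l+1 = 11 values of m_l.
|L| − L_z,max = (√30 − 5)ℏ ≈ 0.4772ℏ.
cos θ_min = 5/√30, so θ_min ≈ 24.09°.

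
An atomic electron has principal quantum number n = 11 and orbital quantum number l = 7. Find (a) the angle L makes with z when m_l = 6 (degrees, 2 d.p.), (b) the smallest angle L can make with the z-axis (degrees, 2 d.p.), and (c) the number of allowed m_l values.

θ(m_l=6) ≈ 36.70°; θ_min ≈ 20.70°; 15 values

For m_l = 6: cos θ = 6/√56, θ ≈ 36.70°.
cos θ_min = 7/√56, so θ_min ≈ 20.70°.
There are 2l+1 = 15 values of m_l.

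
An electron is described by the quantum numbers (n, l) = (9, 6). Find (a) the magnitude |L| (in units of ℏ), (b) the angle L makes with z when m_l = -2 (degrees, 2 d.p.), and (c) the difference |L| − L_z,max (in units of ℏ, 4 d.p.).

|L| = ℏ√(6·7) = √42 ℏ ≈ 6.481ℏ.
For m_l = -2: cos θ = -2/√42, θ ≈ 107.98°.
|L| − L_z,max = (√42 − 6)ℏ ≈ 0.4807ℏ.

|L| = √42 ℏ ≈ 6.481ℏ; θ(m_l=-2) ≈ 107.98°; |L|−L_z,max ≈ 0.4807ℏ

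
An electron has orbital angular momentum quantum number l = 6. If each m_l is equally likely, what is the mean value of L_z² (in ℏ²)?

⟨L_z²⟩ = 14 ℏ²

m_l runs from −6 to 6, i.e. {-6, -5, -4, -3, -2, -1, 0, 1, 2, 3, 4, 5, 6}.
⟨L_z²⟩ = ℏ²·(Σ m_l²)/(2l+1) = ℏ²·182/13 = 14ℏ².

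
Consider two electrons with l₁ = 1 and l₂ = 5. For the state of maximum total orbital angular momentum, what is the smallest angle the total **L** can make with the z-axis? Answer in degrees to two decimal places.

L runs from |1 − 5| = 4 to 1 + 5 = 6.
Allowed values: L = 4, 5, 6.
The maximum is L = 6, with |L_tot| = ℏ√(6·7) = √42 ℏ.
The minimum angle with z is arccos(6/√42) ≈ 22.21°.

θ_min ≈ 22.21°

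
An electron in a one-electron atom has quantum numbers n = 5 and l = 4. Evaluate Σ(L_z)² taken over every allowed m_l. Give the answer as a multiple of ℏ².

Σ(L_z)² = 60 ℏ²

m_l runs from −4 to 4, i.e. {-4, -3, -2, -1, 0, 1, 2, 3, 4}.
Summing m² from −4 to 4: Σ m_l² = 60.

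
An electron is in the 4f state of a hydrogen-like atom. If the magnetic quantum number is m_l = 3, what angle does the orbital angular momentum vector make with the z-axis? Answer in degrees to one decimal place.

θ ≈ 30.0°

4f means n = 4, l = 3.
|L| = ℏ√(l(l+1)) = 2√3 ℏ.
L_z = m_l ℏ = 3ℏ.
cos θ = L_z/|L| = 3/√12, so θ ≈ 30.0°.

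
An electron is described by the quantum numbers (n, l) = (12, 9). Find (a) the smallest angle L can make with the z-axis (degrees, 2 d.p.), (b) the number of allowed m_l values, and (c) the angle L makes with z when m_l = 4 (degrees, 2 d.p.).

θ_min ≈ 18.43°; 19 values; θ(m_l=4) ≈ 65.06°

cos θ_min = 9/√90, so θ_min ≈ 18.43°.
There are 2l+1 = 19 values of m_l.
For m_l = 4: cos θ = 4/√90, θ ≈ 65.06°.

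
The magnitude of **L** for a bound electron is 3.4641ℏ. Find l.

|L| = ℏ√(l(l+1)), so l(l+1) = 12.
l² + l − 12 = 0 ⇒ l = 3.

l = 3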